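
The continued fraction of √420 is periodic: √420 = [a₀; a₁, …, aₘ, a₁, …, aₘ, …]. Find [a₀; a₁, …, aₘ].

a₀ = ⌊√420⌋ = 20.
With m₀=0, d₀=1 and mₖ₊₁ = dₖaₖ − mₖ, dₖ₊₁ = (n − mₖ₊₁²)/dₖ, aₖ₊₁ = ⌊(a₀+mₖ₊₁)/dₖ₊₁⌋:
  k=1: m=20, d=20, a=2
  k=2: m=20, d=1, a=40
d=1 and a=2a₀=40 at k=2, so the next step gives (m, d) = (20, 20) again — its k=1 value — and the period has length 2.

[20; 2, 40]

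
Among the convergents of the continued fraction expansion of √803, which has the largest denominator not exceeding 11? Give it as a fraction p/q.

√803 = [28; 2, 1, 27, 1, 2, 56, …] (period length 6).
Convergents:
  p_0/q_0 = 28/1
  p_1/q_1 = 57/2
  p_2/q_2 = 85/3
  p_3/q_3 = 2352/83
q_2 = 3 ≤ 11 < 83 = q_3, so the answer is 85/3.

85/3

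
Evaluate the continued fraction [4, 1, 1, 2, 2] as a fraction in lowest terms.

Fold from the inside: start with 2/1.
  2 + 1/2 = 5/2
  1 + 2/5 = 7/5
  1 + 5/7 = 12/7
  4 + 7/12 = 55/12

55/12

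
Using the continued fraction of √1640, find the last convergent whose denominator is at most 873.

√1640 = [40; 2, 80, …] (period length 2).
Convergents:
  p_0/q_0 = 40/1
  p_1/q_1 = 81/2
  p_2/q_2 = 6520/161
  p_3/q_3 = 13121/324
  p_4/q_4 = 1056200/26081
q_3 = 324 ≤ 873 < 26081 = q_4, so the answer is 13121/324.

13121/324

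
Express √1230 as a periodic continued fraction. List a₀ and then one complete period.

[35; 14, 70]

a₀ = ⌊√1230⌋ = 35.
With m₀=0, d₀=1 and mₖ₊₁ = dₖaₖ − mₖ, dₖ₊₁ = (n − mₖ₊₁²)/dₖ, aₖ₊₁ = ⌊(a₀+mₖ₊₁)/dₖ₊₁⌋:
  k=1: m=35, d=5, a=14
  k=2: m=35, d=1, a=70
d=1 and a=2a₀=70 at k=2, so the next step gives (m, d) = (35, 5) again — its k=1 value — and the period has length 2.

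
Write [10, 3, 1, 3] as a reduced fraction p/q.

154/15

Fold from the inside: start with 3/1.
  1 + 1/3 = 4/3
  3 + 3/4 = 15/4
  10 + 4/15 = 154/15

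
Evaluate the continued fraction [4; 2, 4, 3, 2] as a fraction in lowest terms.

298/67

Fold from the inside: start with 2/1.
  3 + 1/2 = 7/2
  4 + 2/7 = 30/7
  2 + 7/30 = 67/30
  4 + 30/67 = 298/67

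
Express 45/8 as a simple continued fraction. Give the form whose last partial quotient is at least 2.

45 = 5·8 + 5
8 = 1·5 + 3
5 = 1·3 + 2
3 = 1·2 + 1
2 = 2·1 + 0  (stop)
So 45/8 = [5; 1, 1, 1, 2].

[5; 1, 1, 1, 2]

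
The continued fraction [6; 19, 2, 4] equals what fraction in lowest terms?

1059/175

Fold from the inside: start with 4/1.
  2 + 1/4 = 9/4
  19 + 4/9 = 175/9
  6 + 9/175 = 1059/175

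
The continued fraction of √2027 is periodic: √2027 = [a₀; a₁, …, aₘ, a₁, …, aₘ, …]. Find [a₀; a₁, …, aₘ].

[45; 45, 90]

a₀ = ⌊√2027⌋ = 45.
With m₀=0, d₀=1 and mₖ₊₁ = dₖaₖ − mₖ, dₖ₊₁ = (n − mₖ₊₁²)/dₖ, aₖ₊₁ = ⌊(a₀+mₖ₊₁)/dₖ₊₁⌋:
  k=1: m=45, d=2, a=45
  k=2: m=45, d=1, a=90
d=1 and a=2a₀=90 at k=2, so the next step gives (m, d) = (45, 2) again — its k=1 value — and the period has length 2.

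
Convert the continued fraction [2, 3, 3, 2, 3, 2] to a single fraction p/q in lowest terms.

Fold from the inside: start with 2/1.
  3 + 1/2 = 7/2
  2 + 2/7 = 16/7
  3 + 7/16 = 55/16
  3 + 16/55 = 181/55
  2 + 55/181 = 417/181

417/181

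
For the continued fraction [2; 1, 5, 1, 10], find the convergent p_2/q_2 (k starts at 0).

17/6

Using pₖ = aₖpₖ₋₁ + pₖ₋₂, qₖ = aₖqₖ₋₁ + qₖ₋₂ (with p₋₁=1, p₋₂=0, q₋₁=0, q₋₂=1):
  k=0: a=2, p=2, q=1
  k=1: a=1, p=3, q=1
  k=2: a=5, p=17, q=6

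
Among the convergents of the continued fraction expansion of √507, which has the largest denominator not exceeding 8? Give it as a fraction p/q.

45/2

√507 = [22; 1, 1, 14, 1, 1, 44, …] (period length 6).
Convergents:
  p_0/q_0 = 22/1
  p_1/q_1 = 23/1
  p_2/q_2 = 45/2
  p_3/q_3 = 653/29
q_2 = 2 ≤ 8 < 29 = q_3, so the answer is 45/2.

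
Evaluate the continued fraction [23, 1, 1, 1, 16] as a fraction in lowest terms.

Using pₖ = aₖpₖ₋₁ + pₖ₋₂ and qₖ = aₖqₖ₋₁ + qₖ₋₂:
  k=0: a=23, p=23, q=1
  k=1: a=1, p=24, q=1
  k=2: a=1, p=47, q=2
  k=3: a=1, p=71, q=3
  k=4: a=16, p=1183, q=50

1183/50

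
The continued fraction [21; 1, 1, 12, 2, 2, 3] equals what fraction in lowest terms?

9447/439

Fold from the inside: start with 3/1.
  2 + 1/3 = 7/3
  2 + 3/7 = 17/7
  12 + 7/17 = 211/17
  1 + 17/211 = 228/211
  1 + 211/228 = 439/228
  21 + 228/439 = 9447/439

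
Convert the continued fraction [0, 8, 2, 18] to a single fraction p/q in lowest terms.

Fold from the inside: start with 18/1.
  2 + 1/18 = 37/18
  8 + 18/37 = 314/37
  0 + 37/314 = 37/314

37/314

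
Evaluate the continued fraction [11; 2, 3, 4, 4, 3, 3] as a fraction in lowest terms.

Using pₖ = aₖpₖ₋₁ + pₖ₋₂ and qₖ = aₖqₖ₋₁ + qₖ₋₂:
  k=0: a=11, p=11, q=1
  k=1: a=2, p=23, q=2
  k=2: a=3, p=80, q=7
  k=3: a=4, p=343, q=30
  k=4: a=4, p=1452, q=127
  k=5: a=3, p=4699, q=411
  k=6: a=3, p=15549, q=1360

15549/1360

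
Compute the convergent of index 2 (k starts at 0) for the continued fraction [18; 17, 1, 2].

325/18

Using pₖ = aₖpₖ₋₁ + pₖ₋₂, qₖ = aₖqₖ₋₁ + qₖ₋₂ (with p₋₁=1, p₋₂=0, q₋₁=0, q₋₂=1):
  k=0: a=18, p=18, q=1
  k=1: a=17, p=307, q=17
  k=2: a=1, p=325, q=18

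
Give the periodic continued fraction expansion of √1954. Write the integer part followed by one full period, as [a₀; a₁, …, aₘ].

[44; 4, 1, 9, 44, 9, 1, 4, 88]

a₀ = ⌊√1954⌋ = 44.
With m₀=0, d₀=1 and mₖ₊₁ = dₖaₖ − mₖ, dₖ₊₁ = (n − mₖ₊₁²)/dₖ, aₖ₊₁ = ⌊(a₀+mₖ₊₁)/dₖ₊₁⌋:
  k=1: m=44, d=18, a=4
  k=2: m=28, d=65, a=1
  k=3: m=37, d=9, a=9
  k=4: m=44, d=2, a=44
  k=5: m=44, d=9, a=9
  k=6: m=37, d=65, a=1
  k=7: m=28, d=18, a=4
  k=8: m=44, d=1, a=88
d=1 and a=2a₀=88 at k=8, so the next step gives (m, d) = (44, 18) again — its k=1 value — and the period has length 8.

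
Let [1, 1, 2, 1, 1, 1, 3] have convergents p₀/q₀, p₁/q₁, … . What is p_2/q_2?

5/3

Using pₖ = aₖpₖ₋₁ + pₖ₋₂, qₖ = aₖqₖ₋₁ + qₖ₋₂ (with p₋₁=1, p₋₂=0, q₋₁=0, q₋₂=1):
  k=0: a=1, p=1, q=1
  k=1: a=1, p=2, q=1
  k=2: a=2, p=5, q=3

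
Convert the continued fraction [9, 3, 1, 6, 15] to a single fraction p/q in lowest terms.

3787/409

Using pₖ = aₖpₖ₋₁ + pₖ₋₂ and qₖ = aₖqₖ₋₁ + qₖ₋₂:
  k=0: a=9, p=9, q=1
  k=1: a=3, p=28, q=3
  k=2: a=1, p=37, q=4
  k=3: a=6, p=250, q=27
  k=4: a=15, p=3787, q=409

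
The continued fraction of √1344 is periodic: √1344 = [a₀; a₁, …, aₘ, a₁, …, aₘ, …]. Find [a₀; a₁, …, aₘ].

[36; 1, 1, 1, 17, 1, 1, 1, 72]

a₀ = ⌊√1344⌋ = 36.
With m₀=0, d₀=1 and mₖ₊₁ = dₖaₖ − mₖ, dₖ₊₁ = (n − mₖ₊₁²)/dₖ, aₖ₊₁ = ⌊(a₀+mₖ₊₁)/dₖ₊₁⌋:
  k=1: m=36, d=48, a=1
  k=2: m=12, d=25, a=1
  k=3: m=13, d=47, a=1
  k=4: m=34, d=4, a=17
  k=5: m=34, d=47, a=1
  k=6: m=13, d=25, a=1
  k=7: m=12, d=48, a=1
  k=8: m=36, d=1, a=72
d=1 and a=2a₀=72 at k=8, so the next step gives (m, d) = (36, 48) again — its k=1 value — and the period has length 8.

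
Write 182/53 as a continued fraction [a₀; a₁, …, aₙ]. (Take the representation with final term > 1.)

[3; 2, 3, 3, 2]

182 = 3*53 + 23
53 = 2*23 + 7
23 = 3*7 + 2
7 = 3*2 + 1
2 = 2*1 + 0  (stop)
So 182/53 = [3; 2, 3, 3, 2].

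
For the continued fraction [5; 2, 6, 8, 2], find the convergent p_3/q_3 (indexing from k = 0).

Using pₖ = aₖpₖ₋₁ + pₖ₋₂, qₖ = aₖqₖ₋₁ + qₖ₋₂ (with p₋₁=1, p₋₂=0, q₋₁=0, q₋₂=1):
  k=0: a=5, p=5, q=1
  k=1: a=2, p=11, q=2
  k=2: a=6, p=71, q=13
  k=3: a=8, p=579, q=106

579/106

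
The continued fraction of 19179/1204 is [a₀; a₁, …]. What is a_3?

19179 = 15·1204 + 1119   →  a_0 = 15
1204 = 1·1119 + 85   →  a_1 = 1
1119 = 13·85 + 14   →  a_2 = 13
85 = 6·14 + 1   →  a_3 = 6

6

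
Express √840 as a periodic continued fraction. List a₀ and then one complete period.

a₀ = ⌊√840⌋ = 28.
With m₀=0, d₀=1 and mₖ₊₁ = dₖaₖ − mₖ, dₖ₊₁ = (n − mₖ₊₁²)/dₖ, aₖ₊₁ = ⌊(a₀+mₖ₊₁)/dₖ₊₁⌋:
  k=1: m=28, d=56, a=1
  k=2: m=28, d=1, a=56
d=1 and a=2a₀=56 at k=2, so the next step gives (m, d) = (28, 56) again — its k=1 value — and the period has length 2.

[28; 1, 56]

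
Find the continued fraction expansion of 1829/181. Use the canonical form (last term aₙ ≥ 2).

1829 = 10*181 + 19
181 = 9*19 + 10
19 = 1*10 + 9
10 = 1*9 + 1
9 = 9*1 + 0  (stop)
So 1829/181 = [10; 9, 1, 1, 9].

[10; 9, 1, 1, 9]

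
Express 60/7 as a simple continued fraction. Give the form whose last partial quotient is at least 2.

60 = 8×7 + 4
7 = 1×4 + 3
4 = 1×3 + 1
3 = 3×1 + 0  (stop)
So 60/7 = [8; 1, 1, 3].

[8; 1, 1, 3]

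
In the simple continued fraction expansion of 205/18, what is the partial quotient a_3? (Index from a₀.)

205 = 11·18 + 7   →  a_0 = 11
18 = 2·7 + 4   →  a_1 = 2
7 = 1·4 + 3   →  a_2 = 1
4 = 1·3 + 1   →  a_3 = 1

1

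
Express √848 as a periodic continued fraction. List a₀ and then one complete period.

[29; 8, 3, 3, 3, 8, 58]

a₀ = ⌊√848⌋ = 29.
With m₀=0, d₀=1 and mₖ₊₁ = dₖaₖ − mₖ, dₖ₊₁ = (n − mₖ₊₁²)/dₖ, aₖ₊₁ = ⌊(a₀+mₖ₊₁)/dₖ₊₁⌋:
  k=1: m=29, d=7, a=8
  k=2: m=27, d=17, a=3
  k=3: m=24, d=16, a=3
  k=4: m=24, d=17, a=3
  k=5: m=27, d=7, a=8
  k=6: m=29, d=1, a=58
d=1 and a=2a₀=58 at k=6, so the next step gives (m, d) = (29, 7) again — its k=1 value — and the period has length 6.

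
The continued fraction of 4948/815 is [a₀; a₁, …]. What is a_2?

19

4948 = 6·815 + 58   →  a_0 = 6
815 = 14·58 + 3   →  a_1 = 14
58 = 19·3 + 1   →  a_2 = 19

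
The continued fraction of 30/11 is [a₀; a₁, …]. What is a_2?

30 = 2·11 + 8   →  a_0 = 2
11 = 1·8 + 3   →  a_1 = 1
8 = 2·3 + 2   →  a_2 = 2

2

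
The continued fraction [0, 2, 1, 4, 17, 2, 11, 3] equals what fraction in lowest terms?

Fold from the inside: start with 3/1.
  11 + 1/3 = 34/3
  2 + 3/34 = 71/34
  17 + 34/71 = 1241/71
  4 + 71/1241 = 5035/1241
  1 + 1241/5035 = 6276/5035
  2 + 5035/6276 = 17587/6276
  0 + 6276/17587 = 6276/17587

6276/17587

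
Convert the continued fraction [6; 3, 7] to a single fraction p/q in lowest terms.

139/22

Fold from the inside: start with 7/1.
  3 + 1/7 = 22/7
  6 + 7/22 = 139/22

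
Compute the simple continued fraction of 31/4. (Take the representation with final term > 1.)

31 = 7*4 + 3
4 = 1*3 + 1
3 = 3*1 + 0  (stop)
So 31/4 = [7; 1, 3].

[7; 1, 3]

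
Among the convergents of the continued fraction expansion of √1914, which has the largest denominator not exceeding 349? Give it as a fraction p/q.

15181/347

√1914 = [43; 1, 2, 1, 86, …] (period length 4).
Convergents:
  p_0/q_0 = 43/1
  p_1/q_1 = 44/1
  p_2/q_2 = 131/3
  p_3/q_3 = 175/4
  p_4/q_4 = 15181/347
  p_5/q_5 = 15356/351
q_4 = 347 ≤ 349 < 351 = q_5, so the answer is 15181/347.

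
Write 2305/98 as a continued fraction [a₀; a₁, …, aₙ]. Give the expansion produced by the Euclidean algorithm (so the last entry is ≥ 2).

2305 = 23*98 + 51
98 = 1*51 + 47
51 = 1*47 + 4
47 = 11*4 + 3
4 = 1*3 + 1
3 = 3*1 + 0  (stop)
So 2305/98 = [23; 1, 1, 11, 1, 3].

[23; 1, 1, 11, 1, 3]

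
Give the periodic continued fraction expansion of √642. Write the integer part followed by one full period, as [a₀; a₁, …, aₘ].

[25; 2, 1, 24, 1, 2, 50]

a₀ = ⌊√642⌋ = 25.
With m₀=0, d₀=1 and mₖ₊₁ = dₖaₖ − mₖ, dₖ₊₁ = (n − mₖ₊₁²)/dₖ, aₖ₊₁ = ⌊(a₀+mₖ₊₁)/dₖ₊₁⌋:
  k=1: m=25, d=17, a=2
  k=2: m=9, d=33, a=1
  k=3: m=24, d=2, a=24
  k=4: m=24, d=33, a=1
  k=5: m=9, d=17, a=2
  k=6: m=25, d=1, a=50
d=1 and a=2a₀=50 at k=6, so the next step gives (m, d) = (25, 17) again — its k=1 value — and the period has length 6.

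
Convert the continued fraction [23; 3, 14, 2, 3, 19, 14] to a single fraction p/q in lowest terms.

Using pₖ = aₖpₖ₋₁ + pₖ₋₂ and qₖ = aₖqₖ₋₁ + qₖ₋₂:
  k=0: a=23, p=23, q=1
  k=1: a=3, p=70, q=3
  k=2: a=14, p=1003, q=43
  k=3: a=2, p=2076, q=89
  k=4: a=3, p=7231, q=310
  k=5: a=19, p=139465, q=5979
  k=6: a=14, p=1959741, q=84016

1959741/84016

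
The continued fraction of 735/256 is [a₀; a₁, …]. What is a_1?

1

735 = 2·256 + 223   →  a_0 = 2
256 = 1·223 + 33   →  a_1 = 1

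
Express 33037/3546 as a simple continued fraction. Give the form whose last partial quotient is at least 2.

[9; 3, 6, 2, 1, 9, 6]

33037 = 9×3546 + 1123
3546 = 3×1123 + 177
1123 = 6×177 + 61
177 = 2×61 + 55
61 = 1×55 + 6
55 = 9×6 + 1
6 = 6×1 + 0  (stop)
So 33037/3546 = [9; 3, 6, 2, 1, 9, 6].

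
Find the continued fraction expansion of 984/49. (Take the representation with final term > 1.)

[20; 12, 4]

984 = 20*49 + 4
49 = 12*4 + 1
4 = 4*1 + 0  (stop)
So 984/49 = [20; 12, 4].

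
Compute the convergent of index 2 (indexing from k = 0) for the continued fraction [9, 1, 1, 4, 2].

19/2

Using pₖ = aₖpₖ₋₁ + pₖ₋₂, qₖ = aₖqₖ₋₁ + qₖ₋₂ (with p₋₁=1, p₋₂=0, q₋₁=0, q₋₂=1):
  k=0: a=9, p=9, q=1
  k=1: a=1, p=10, q=1
  k=2: a=1, p=19, q=2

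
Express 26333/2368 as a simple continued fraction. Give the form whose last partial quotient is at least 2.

[11; 8, 3, 4, 5, 4]

26333 = 11×2368 + 285
2368 = 8×285 + 88
285 = 3×88 + 21
88 = 4×21 + 4
21 = 5×4 + 1
4 = 4×1 + 0  (stop)
So 26333/2368 = [11; 8, 3, 4, 5, 4].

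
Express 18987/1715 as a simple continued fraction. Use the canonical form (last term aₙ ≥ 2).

[11; 14, 17, 2, 3]

18987 = 11·1715 + 122
1715 = 14·122 + 7
122 = 17·7 + 3
7 = 2·3 + 1
3 = 3·1 + 0  (stop)
So 18987/1715 = [11; 14, 17, 2, 3].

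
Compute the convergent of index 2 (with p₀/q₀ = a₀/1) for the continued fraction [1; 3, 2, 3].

9/7

Using pₖ = aₖpₖ₋₁ + pₖ₋₂, qₖ = aₖqₖ₋₁ + qₖ₋₂ (with p₋₁=1, p₋₂=0, q₋₁=0, q₋₂=1):
  k=0: a=1, p=1, q=1
  k=1: a=3, p=4, q=3
  k=2: a=2, p=9, q=7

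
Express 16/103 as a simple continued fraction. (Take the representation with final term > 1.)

16 = 0·103 + 16
103 = 6·16 + 7
16 = 2·7 + 2
7 = 3·2 + 1
2 = 2·1 + 0  (stop)
So 16/103 = [0; 6, 2, 3, 2].

[0; 6, 2, 3, 2]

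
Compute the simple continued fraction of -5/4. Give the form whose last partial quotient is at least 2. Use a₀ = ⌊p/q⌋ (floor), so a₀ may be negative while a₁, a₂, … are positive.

-5 = -2·4 + 3
4 = 1·3 + 1
3 = 3·1 + 0  (stop)
So -5/4 = [-2; 1, 3].

[-2; 1, 3]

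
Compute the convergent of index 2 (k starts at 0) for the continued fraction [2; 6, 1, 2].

Using pₖ = aₖpₖ₋₁ + pₖ₋₂, qₖ = aₖqₖ₋₁ + qₖ₋₂ (with p₋₁=1, p₋₂=0, q₋₁=0, q₋₂=1):
  k=0: a=2, p=2, q=1
  k=1: a=6, p=13, q=6
  k=2: a=1, p=15, q=7

15/7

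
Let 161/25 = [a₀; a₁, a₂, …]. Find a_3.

1

161 = 6·25 + 11   →  a_0 = 6
25 = 2·11 + 3   →  a_1 = 2
11 = 3·3 + 2   →  a_2 = 3
3 = 1·2 + 1   →  a_3 = 1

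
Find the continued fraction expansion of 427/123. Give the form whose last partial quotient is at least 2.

[3; 2, 8, 3, 2]

427 = 3×123 + 58
123 = 2×58 + 7
58 = 8×7 + 2
7 = 3×2 + 1
2 = 2×1 + 0  (stop)
So 427/123 = [3; 2, 8, 3, 2].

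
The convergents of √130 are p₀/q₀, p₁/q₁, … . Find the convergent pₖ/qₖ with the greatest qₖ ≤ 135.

√130 = [11; 2, 2, 22, …] (period length 3).
Convergents:
  p_0/q_0 = 11/1
  p_1/q_1 = 23/2
  p_2/q_2 = 57/5
  p_3/q_3 = 1277/112
  p_4/q_4 = 2611/229
q_3 = 112 ≤ 135 < 229 = q_4, so the answer is 1277/112.

1277/112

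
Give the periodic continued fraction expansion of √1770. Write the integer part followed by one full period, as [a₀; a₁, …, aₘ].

[42; 14, 84]

a₀ = ⌊√1770⌋ = 42.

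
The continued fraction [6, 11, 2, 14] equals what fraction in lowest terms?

Fold from the inside: start with 14/1.
  2 + 1/14 = 29/14
  11 + 14/29 = 333/29
  6 + 29/333 = 2027/333

2027/333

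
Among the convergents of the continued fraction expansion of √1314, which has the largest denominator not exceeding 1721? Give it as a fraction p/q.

42049/1160

√1314 = [36; 4, 72, …] (period length 2).
Convergents:
  p_0/q_0 = 36/1
  p_1/q_1 = 145/4
  p_2/q_2 = 10476/289
  p_3/q_3 = 42049/1160
  p_4/q_4 = 3038004/83809
q_3 = 1160 ≤ 1721 < 83809 = q_4, so the answer is 42049/1160.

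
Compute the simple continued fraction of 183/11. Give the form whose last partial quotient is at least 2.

[16; 1, 1, 1, 3]

183 = 16*11 + 7
11 = 1*7 + 4
7 = 1*4 + 3
4 = 1*3 + 1
3 = 3*1 + 0  (stop)
So 183/11 = [16; 1, 1, 1, 3].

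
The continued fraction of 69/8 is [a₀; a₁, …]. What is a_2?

69 = 8·8 + 5   →  a_0 = 8
8 = 1·5 + 3   →  a_1 = 1
5 = 1·3 + 2   →  a_2 = 1

1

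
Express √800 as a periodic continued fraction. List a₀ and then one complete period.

[28; 3, 1, 1, 13, 1, 1, 3, 56]

a₀ = ⌊√800⌋ = 28.
With m₀=0, d₀=1 and mₖ₊₁ = dₖaₖ − mₖ, dₖ₊₁ = (n − mₖ₊₁²)/dₖ, aₖ₊₁ = ⌊(a₀+mₖ₊₁)/dₖ₊₁⌋:
  k=1: m=28, d=16, a=3
  k=2: m=20, d=25, a=1
  k=3: m=5, d=31, a=1
  k=4: m=26, d=4, a=13
  k=5: m=26, d=31, a=1
  k=6: m=5, d=25, a=1
  k=7: m=20, d=16, a=3
  k=8: m=28, d=1, a=56
d=1 and a=2a₀=56 at k=8, so the next step gives (m, d) = (28, 16) again — its k=1 value — and the period has length 8.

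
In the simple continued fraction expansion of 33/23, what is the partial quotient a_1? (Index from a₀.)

33 = 1·23 + 10   →  a_0 = 1
23 = 2·10 + 3   →  a_1 = 2

2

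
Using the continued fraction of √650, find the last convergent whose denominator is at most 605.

√650 = [25; 2, 50, …] (period length 2).
Convergents:
  p_0/q_0 = 25/1
  p_1/q_1 = 51/2
  p_2/q_2 = 2575/101
  p_3/q_3 = 5201/204
  p_4/q_4 = 262625/10301
q_3 = 204 ≤ 605 < 10301 = q_4, so the answer is 5201/204.

5201/204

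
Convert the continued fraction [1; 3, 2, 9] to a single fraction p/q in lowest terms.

Using pₖ = aₖpₖ₋₁ + pₖ₋₂ and qₖ = aₖqₖ₋₁ + qₖ₋₂:
  k=0: a=1, p=1, q=1
  k=1: a=3, p=4, q=3
  k=2: a=2, p=9, q=7
  k=3: a=9, p=85, q=66

85/66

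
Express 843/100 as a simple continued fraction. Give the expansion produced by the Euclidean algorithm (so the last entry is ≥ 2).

843 = 8·100 + 43
100 = 2·43 + 14
43 = 3·14 + 1
14 = 14·1 + 0  (stop)
So 843/100 = [8; 2, 3, 14].

[8; 2, 3, 14]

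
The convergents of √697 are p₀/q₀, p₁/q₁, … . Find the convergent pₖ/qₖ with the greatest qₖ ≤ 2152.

√697 = [26; 2, 2, 52, …] (period length 3).
Convergents:
  p_0/q_0 = 26/1
  p_1/q_1 = 53/2
  p_2/q_2 = 132/5
  p_3/q_3 = 6917/262
  p_4/q_4 = 13966/529
  p_5/q_5 = 34849/1320
  p_6/q_6 = 1826114/69169
q_5 = 1320 ≤ 2152 < 69169 = q_6, so the answer is 34849/1320.

34849/1320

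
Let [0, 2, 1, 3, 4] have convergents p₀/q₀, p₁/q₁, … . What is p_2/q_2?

1/3

Using pₖ = aₖpₖ₋₁ + pₖ₋₂, qₖ = aₖqₖ₋₁ + qₖ₋₂ (with p₋₁=1, p₋₂=0, q₋₁=0, q₋₂=1):
  k=0: a=0, p=0, q=1
  k=1: a=2, p=1, q=2
  k=2: a=1, p=1, q=3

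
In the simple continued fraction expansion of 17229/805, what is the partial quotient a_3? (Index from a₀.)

15

17229 = 21·805 + 324   →  a_0 = 21
805 = 2·324 + 157   →  a_1 = 2
324 = 2·157 + 10   →  a_2 = 2
157 = 15·10 + 7   →  a_3 = 15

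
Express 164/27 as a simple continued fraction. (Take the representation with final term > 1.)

[6; 13, 2]

164 = 6*27 + 2
27 = 13*2 + 1
2 = 2*1 + 0  (stop)
So 164/27 = [6; 13, 2].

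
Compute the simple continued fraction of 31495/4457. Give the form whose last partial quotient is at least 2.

[7; 15, 17, 2, 2, 3]

31495 = 7·4457 + 296
4457 = 15·296 + 17
296 = 17·17 + 7
17 = 2·7 + 3
7 = 2·3 + 1
3 = 3·1 + 0  (stop)
So 31495/4457 = [7; 15, 17, 2, 2, 3].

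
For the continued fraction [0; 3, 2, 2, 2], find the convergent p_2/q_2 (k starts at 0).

Using pₖ = aₖpₖ₋₁ + pₖ₋₂, qₖ = aₖqₖ₋₁ + qₖ₋₂ (with p₋₁=1, p₋₂=0, q₋₁=0, q₋₂=1):
  k=0: a=0, p=0, q=1
  k=1: a=3, p=1, q=3
  k=2: a=2, p=2, q=7

2/7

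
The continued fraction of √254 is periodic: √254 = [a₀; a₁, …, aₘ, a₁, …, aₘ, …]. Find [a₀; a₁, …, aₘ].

a₀ = ⌊√254⌋ = 15.
With m₀=0, d₀=1 and mₖ₊₁ = dₖaₖ − mₖ, dₖ₊₁ = (n − mₖ₊₁²)/dₖ, aₖ₊₁ = ⌊(a₀+mₖ₊₁)/dₖ₊₁⌋:
  k=1: m=15, d=29, a=1
  k=2: m=14, d=2, a=14
  k=3: m=14, d=29, a=1
  k=4: m=15, d=1, a=30
d=1 and a=2a₀=30 at k=4, so the next step gives (m, d) = (15, 29) again — its k=1 value — and the period has length 4.

[15; 1, 14, 1, 30]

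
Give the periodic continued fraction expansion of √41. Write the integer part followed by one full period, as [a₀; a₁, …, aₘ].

[6; 2, 2, 12]

a₀ = ⌊√41⌋ = 6.
With m₀=0, d₀=1 and mₖ₊₁ = dₖaₖ − mₖ, dₖ₊₁ = (n − mₖ₊₁²)/dₖ, aₖ₊₁ = ⌊(a₀+mₖ₊₁)/dₖ₊₁⌋:
  k=1: m=6, d=5, a=2
  k=2: m=4, d=5, a=2
  k=3: m=6, d=1, a=12
d=1 and a=2a₀=12 at k=3, so the next step gives (m, d) = (6, 5) again — its k=1 value — and the period has length 3.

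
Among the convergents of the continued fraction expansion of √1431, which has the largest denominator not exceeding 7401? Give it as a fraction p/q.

100397/2654

√1431 = [37; 1, 4, 1, 4, 1, 74, …] (period length 6).
Convergents:
  p_0/q_0 = 37/1
  p_1/q_1 = 38/1
  p_2/q_2 = 189/5
  p_3/q_3 = 227/6
  p_4/q_4 = 1097/29
  p_5/q_5 = 1324/35
  p_6/q_6 = 99073/2619
  p_7/q_7 = 100397/2654
  p_8/q_8 = 500661/13235
q_7 = 2654 ≤ 7401 < 13235 = q_8, so the answer is 100397/2654.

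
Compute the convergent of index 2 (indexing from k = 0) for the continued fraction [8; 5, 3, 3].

Using pₖ = aₖpₖ₋₁ + pₖ₋₂, qₖ = aₖqₖ₋₁ + qₖ₋₂ (with p₋₁=1, p₋₂=0, q₋₁=0, q₋₂=1):
  k=0: a=8, p=8, q=1
  k=1: a=5, p=41, q=5
  k=2: a=3, p=131, q=16

131/16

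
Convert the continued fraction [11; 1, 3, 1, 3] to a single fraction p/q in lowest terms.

Using pₖ = aₖpₖ₋₁ + pₖ₋₂ and qₖ = aₖqₖ₋₁ + qₖ₋₂:
  k=0: a=11, p=11, q=1
  k=1: a=1, p=12, q=1
  k=2: a=3, p=47, q=4
  k=3: a=1, p=59, q=5
  k=4: a=3, p=224, q=19

224/19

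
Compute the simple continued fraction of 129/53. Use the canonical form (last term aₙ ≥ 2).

[2; 2, 3, 3, 2]

129 = 2×53 + 23
53 = 2×23 + 7
23 = 3×7 + 2
7 = 3×2 + 1
2 = 2×1 + 0  (stop)
So 129/53 = [2; 2, 3, 3, 2].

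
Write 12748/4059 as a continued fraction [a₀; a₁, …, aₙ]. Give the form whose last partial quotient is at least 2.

[3; 7, 9, 4, 1, 3, 3]

12748 = 3*4059 + 571
4059 = 7*571 + 62
571 = 9*62 + 13
62 = 4*13 + 10
13 = 1*10 + 3
10 = 3*3 + 1
3 = 3*1 + 0  (stop)
So 12748/4059 = [3; 7, 9, 4, 1, 3, 3].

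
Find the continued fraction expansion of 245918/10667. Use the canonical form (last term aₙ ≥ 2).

[23; 18, 2, 18, 1, 2, 1, 3]

245918 = 23×10667 + 577
10667 = 18×577 + 281
577 = 2×281 + 15
281 = 18×15 + 11
15 = 1×11 + 4
11 = 2×4 + 3
4 = 1×3 + 1
3 = 3×1 + 0  (stop)
So 245918/10667 = [23; 18, 2, 18, 1, 2, 1, 3].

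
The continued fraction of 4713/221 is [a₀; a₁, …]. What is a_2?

14

4713 = 21·221 + 72   →  a_0 = 21
221 = 3·72 + 5   →  a_1 = 3
72 = 14·5 + 2   →  a_2 = 14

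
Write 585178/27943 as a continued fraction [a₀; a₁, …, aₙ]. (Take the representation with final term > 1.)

[20; 1, 16, 5, 9, 11, 1, 2]

585178 = 20×27943 + 26318
27943 = 1×26318 + 1625
26318 = 16×1625 + 318
1625 = 5×318 + 35
318 = 9×35 + 3
35 = 11×3 + 2
3 = 1×2 + 1
2 = 2×1 + 0  (stop)
So 585178/27943 = [20; 1, 16, 5, 9, 11, 1, 2].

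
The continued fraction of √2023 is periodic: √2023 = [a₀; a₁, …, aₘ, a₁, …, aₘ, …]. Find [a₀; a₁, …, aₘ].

a₀ = ⌊√2023⌋ = 44.
With m₀=0, d₀=1 and mₖ₊₁ = dₖaₖ − mₖ, dₖ₊₁ = (n − mₖ₊₁²)/dₖ, aₖ₊₁ = ⌊(a₀+mₖ₊₁)/dₖ₊₁⌋:
  k=1: m=44, d=87, a=1
  k=2: m=43, d=2, a=43
  k=3: m=43, d=87, a=1
  k=4: m=44, d=1, a=88
d=1 and a=2a₀=88 at k=4, so the next step gives (m, d) = (44, 87) again — its k=1 value — and the period has length 4.

[44; 1, 43, 1, 88]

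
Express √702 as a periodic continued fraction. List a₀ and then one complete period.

[26; 2, 52]

a₀ = ⌊√702⌋ = 26.
With m₀=0, d₀=1 and mₖ₊₁ = dₖaₖ − mₖ, dₖ₊₁ = (n − mₖ₊₁²)/dₖ, aₖ₊₁ = ⌊(a₀+mₖ₊₁)/dₖ₊₁⌋:
  k=1: m=26, d=26, a=2
  k=2: m=26, d=1, a=52
d=1 and a=2a₀=52 at k=2, so the next step gives (m, d) = (26, 26) again — its k=1 value — and the period has length 2.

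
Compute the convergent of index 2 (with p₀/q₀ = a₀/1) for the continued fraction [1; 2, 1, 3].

Using pₖ = aₖpₖ₋₁ + pₖ₋₂, qₖ = aₖqₖ₋₁ + qₖ₋₂ (with p₋₁=1, p₋₂=0, q₋₁=0, q₋₂=1):
  k=0: a=1, p=1, q=1
  k=1: a=2, p=3, q=2
  k=2: a=1, p=4, q=3

4/3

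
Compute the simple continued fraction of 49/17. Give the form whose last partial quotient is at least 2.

49 = 2*17 + 15
17 = 1*15 + 2
15 = 7*2 + 1
2 = 2*1 + 0  (stop)
So 49/17 = [2; 1, 7, 2].

[2; 1, 7, 2]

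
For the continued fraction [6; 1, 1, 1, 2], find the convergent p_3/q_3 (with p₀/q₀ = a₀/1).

Using pₖ = aₖpₖ₋₁ + pₖ₋₂, qₖ = aₖqₖ₋₁ + qₖ₋₂ (with p₋₁=1, p₋₂=0, q₋₁=0, q₋₂=1):
  k=0: a=6, p=6, q=1
  k=1: a=1, p=7, q=1
  k=2: a=1, p=13, q=2
  k=3: a=1, p=20, q=3

20/3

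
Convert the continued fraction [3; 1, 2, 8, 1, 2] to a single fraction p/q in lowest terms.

Using pₖ = aₖpₖ₋₁ + pₖ₋₂ and qₖ = aₖqₖ₋₁ + qₖ₋₂:
  k=0: a=3, p=3, q=1
  k=1: a=1, p=4, q=1
  k=2: a=2, p=11, q=3
  k=3: a=8, p=92, q=25
  k=4: a=1, p=103, q=28
  k=5: a=2, p=298, q=81

298/81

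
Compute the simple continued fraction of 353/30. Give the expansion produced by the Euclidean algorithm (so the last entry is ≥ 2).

353 = 11*30 + 23
30 = 1*23 + 7
23 = 3*7 + 2
7 = 3*2 + 1
2 = 2*1 + 0  (stop)
So 353/30 = [11; 1, 3, 3, 2].

[11; 1, 3, 3, 2]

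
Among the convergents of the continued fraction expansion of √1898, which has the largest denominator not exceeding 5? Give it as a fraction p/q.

√1898 = [43; 1, 1, 3, 3, 1, 1, 86, …] (period length 7).
Convergents:
  p_0/q_0 = 43/1
  p_1/q_1 = 44/1
  p_2/q_2 = 87/2
  p_3/q_3 = 305/7
q_2 = 2 ≤ 5 < 7 = q_3, so the answer is 87/2.

87/2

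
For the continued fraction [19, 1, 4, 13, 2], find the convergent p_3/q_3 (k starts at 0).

1307/66

Using pₖ = aₖpₖ₋₁ + pₖ₋₂, qₖ = aₖqₖ₋₁ + qₖ₋₂ (with p₋₁=1, p₋₂=0, q₋₁=0, q₋₂=1):
  k=0: a=19, p=19, q=1
  k=1: a=1, p=20, q=1
  k=2: a=4, p=99, q=5
  k=3: a=13, p=1307, q=66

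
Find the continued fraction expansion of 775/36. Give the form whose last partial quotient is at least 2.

775 = 21·36 + 19
36 = 1·19 + 17
19 = 1·17 + 2
17 = 8·2 + 1
2 = 2·1 + 0  (stop)
So 775/36 = [21; 1, 1, 8, 2].

[21; 1, 1, 8, 2]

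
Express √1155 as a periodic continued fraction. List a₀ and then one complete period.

a₀ = ⌊√1155⌋ = 33.
With m₀=0, d₀=1 and mₖ₊₁ = dₖaₖ − mₖ, dₖ₊₁ = (n − mₖ₊₁²)/dₖ, aₖ₊₁ = ⌊(a₀+mₖ₊₁)/dₖ₊₁⌋:
  k=1: m=33, d=66, a=1
  k=2: m=33, d=1, a=66
d=1 and a=2a₀=66 at k=2, so the next step gives (m, d) = (33, 66) again — its k=1 value — and the period has length 2.

[33; 1, 66]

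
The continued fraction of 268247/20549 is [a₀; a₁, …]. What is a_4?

268247 = 13·20549 + 1110   →  a_0 = 13
20549 = 18·1110 + 569   →  a_1 = 18
1110 = 1·569 + 541   →  a_2 = 1
569 = 1·541 + 28   →  a_3 = 1
541 = 19·28 + 9   →  a_4 = 19

19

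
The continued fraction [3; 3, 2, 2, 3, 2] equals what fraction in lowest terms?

Using pₖ = aₖpₖ₋₁ + pₖ₋₂ and qₖ = aₖqₖ₋₁ + qₖ₋₂:
  k=0: a=3, p=3, q=1
  k=1: a=3, p=10, q=3
  k=2: a=2, p=23, q=7
  k=3: a=2, p=56, q=17
  k=4: a=3, p=191, q=58
  k=5: a=2, p=438, q=133

438/133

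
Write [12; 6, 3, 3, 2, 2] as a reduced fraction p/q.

Fold from the inside: start with 2/1.
  2 + 1/2 = 5/2
  3 + 2/5 = 17/5
  3 + 5/17 = 56/17
  6 + 17/56 = 353/56
  12 + 56/353 = 4292/353

4292/353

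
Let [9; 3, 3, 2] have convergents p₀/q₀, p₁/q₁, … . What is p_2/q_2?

Using pₖ = aₖpₖ₋₁ + pₖ₋₂, qₖ = aₖqₖ₋₁ + qₖ₋₂ (with p₋₁=1, p₋₂=0, q₋₁=0, q₋₂=1):
  k=0: a=9, p=9, q=1
  k=1: a=3, p=28, q=3
  k=2: a=3, p=93, q=10

93/10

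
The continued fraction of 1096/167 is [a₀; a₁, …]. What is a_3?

3

1096 = 6·167 + 94   →  a_0 = 6
167 = 1·94 + 73   →  a_1 = 1
94 = 1·73 + 21   →  a_2 = 1
73 = 3·21 + 10   →  a_3 = 3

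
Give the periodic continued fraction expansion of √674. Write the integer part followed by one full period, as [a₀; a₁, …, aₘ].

[25; 1, 24, 1, 50]

a₀ = ⌊√674⌋ = 25.
With m₀=0, d₀=1 and mₖ₊₁ = dₖaₖ − mₖ, dₖ₊₁ = (n − mₖ₊₁²)/dₖ, aₖ₊₁ = ⌊(a₀+mₖ₊₁)/dₖ₊₁⌋:
  k=1: m=25, d=49, a=1
  k=2: m=24, d=2, a=24
  k=3: m=24, d=49, a=1
  k=4: m=25, d=1, a=50
d=1 and a=2a₀=50 at k=4, so the next step gives (m, d) = (25, 49) again — its k=1 value — and the period has length 4.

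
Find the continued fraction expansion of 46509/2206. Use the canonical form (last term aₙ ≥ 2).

[21; 12, 18, 3, 3]

46509 = 21*2206 + 183
2206 = 12*183 + 10
183 = 18*10 + 3
10 = 3*3 + 1
3 = 3*1 + 0  (stop)
So 46509/2206 = [21; 12, 18, 3, 3].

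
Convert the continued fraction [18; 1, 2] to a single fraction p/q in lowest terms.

Using pₖ = aₖpₖ₋₁ + pₖ₋₂ and qₖ = aₖqₖ₋₁ + qₖ₋₂:
  k=0: a=18, p=18, q=1
  k=1: a=1, p=19, q=1
  k=2: a=2, p=56, q=3

56/3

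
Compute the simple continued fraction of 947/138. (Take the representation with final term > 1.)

947 = 6*138 + 119
138 = 1*119 + 19
119 = 6*19 + 5
19 = 3*5 + 4
5 = 1*4 + 1
4 = 4*1 + 0  (stop)
So 947/138 = [6; 1, 6, 3, 1, 4].

[6; 1, 6, 3, 1, 4]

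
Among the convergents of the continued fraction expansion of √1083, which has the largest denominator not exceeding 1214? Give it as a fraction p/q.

23859/725

√1083 = [32; 1, 9, 1, 64, …] (period length 4).
Convergents:
  p_0/q_0 = 32/1
  p_1/q_1 = 33/1
  p_2/q_2 = 329/10
  p_3/q_3 = 362/11
  p_4/q_4 = 23497/714
  p_5/q_5 = 23859/725
  p_6/q_6 = 238228/7239
q_5 = 725 ≤ 1214 < 7239 = q_6, so the answer is 23859/725.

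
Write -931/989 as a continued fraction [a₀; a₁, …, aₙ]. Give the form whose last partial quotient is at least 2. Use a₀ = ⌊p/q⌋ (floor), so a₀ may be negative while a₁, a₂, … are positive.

[-1; 17, 19, 3]

-931 = -1·989 + 58
989 = 17·58 + 3
58 = 19·3 + 1
3 = 3·1 + 0  (stop)
So -931/989 = [-1; 17, 19, 3].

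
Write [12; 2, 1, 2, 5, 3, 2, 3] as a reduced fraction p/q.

13461/1088

Fold from the inside: start with 3/1.
  2 + 1/3 = 7/3
  3 + 3/7 = 24/7
  5 + 7/24 = 127/24
  2 + 24/127 = 278/127
  1 + 127/278 = 405/278
  2 + 278/405 = 1088/405
  12 + 405/1088 = 13461/1088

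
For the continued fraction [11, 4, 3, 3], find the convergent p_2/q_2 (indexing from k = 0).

146/13

Using pₖ = aₖpₖ₋₁ + pₖ₋₂, qₖ = aₖqₖ₋₁ + qₖ₋₂ (with p₋₁=1, p₋₂=0, q₋₁=0, q₋₂=1):
  k=0: a=11, p=11, q=1
  k=1: a=4, p=45, q=4
  k=2: a=3, p=146, q=13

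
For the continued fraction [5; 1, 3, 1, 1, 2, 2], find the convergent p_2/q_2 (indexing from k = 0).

Using pₖ = aₖpₖ₋₁ + pₖ₋₂, qₖ = aₖqₖ₋₁ + qₖ₋₂ (with p₋₁=1, p₋₂=0, q₋₁=0, q₋₂=1):
  k=0: a=5, p=5, q=1
  k=1: a=1, p=6, q=1
  k=2: a=3, p=23, q=4

23/4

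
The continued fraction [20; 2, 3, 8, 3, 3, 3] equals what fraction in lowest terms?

40535/1984

Fold from the inside: start with 3/1.
  3 + 1/3 = 10/3
  3 + 3/10 = 33/10
  8 + 10/33 = 274/33
  3 + 33/274 = 855/274
  2 + 274/855 = 1984/855
  20 + 855/1984 = 40535/1984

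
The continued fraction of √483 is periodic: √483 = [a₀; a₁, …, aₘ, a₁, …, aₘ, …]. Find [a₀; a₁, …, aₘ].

a₀ = ⌊√483⌋ = 21.
With m₀=0, d₀=1 and mₖ₊₁ = dₖaₖ − mₖ, dₖ₊₁ = (n − mₖ₊₁²)/dₖ, aₖ₊₁ = ⌊(a₀+mₖ₊₁)/dₖ₊₁⌋:
  k=1: m=21, d=42, a=1
  k=2: m=21, d=1, a=42
d=1 and a=2a₀=42 at k=2, so the next step gives (m, d) = (21, 42) again — its k=1 value — and the period has length 2.

[21; 1, 42]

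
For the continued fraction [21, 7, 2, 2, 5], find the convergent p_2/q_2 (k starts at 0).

Using pₖ = aₖpₖ₋₁ + pₖ₋₂, qₖ = aₖqₖ₋₁ + qₖ₋₂ (with p₋₁=1, p₋₂=0, q₋₁=0, q₋₂=1):
  k=0: a=21, p=21, q=1
  k=1: a=7, p=148, q=7
  k=2: a=2, p=317, q=15

317/15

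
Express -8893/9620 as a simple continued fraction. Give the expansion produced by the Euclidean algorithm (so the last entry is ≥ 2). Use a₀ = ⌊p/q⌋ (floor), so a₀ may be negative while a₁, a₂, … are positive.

[-1; 13, 4, 3, 3, 5, 3]

-8893 = -1×9620 + 727
9620 = 13×727 + 169
727 = 4×169 + 51
169 = 3×51 + 16
51 = 3×16 + 3
16 = 5×3 + 1
3 = 3×1 + 0  (stop)
So -8893/9620 = [-1; 13, 4, 3, 3, 5, 3].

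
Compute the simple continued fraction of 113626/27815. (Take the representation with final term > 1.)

113626 = 4·27815 + 2366
27815 = 11·2366 + 1789
2366 = 1·1789 + 577
1789 = 3·577 + 58
577 = 9·58 + 55
58 = 1·55 + 3
55 = 18·3 + 1
3 = 3·1 + 0  (stop)
So 113626/27815 = [4; 11, 1, 3, 9, 1, 18, 3].

[4; 11, 1, 3, 9, 1, 18, 3]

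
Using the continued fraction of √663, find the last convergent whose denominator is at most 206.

√663 = [25; 1, 2, 1, 50, …] (period length 4).
Convergents:
  p_0/q_0 = 25/1
  p_1/q_1 = 26/1
  p_2/q_2 = 77/3
  p_3/q_3 = 103/4
  p_4/q_4 = 5227/203
  p_5/q_5 = 5330/207
q_4 = 203 ≤ 206 < 207 = q_5, so the answer is 5227/203.

5227/203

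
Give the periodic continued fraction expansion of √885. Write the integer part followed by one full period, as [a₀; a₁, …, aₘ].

a₀ = ⌊√885⌋ = 29.
With m₀=0, d₀=1 and mₖ₊₁ = dₖaₖ − mₖ, dₖ₊₁ = (n − mₖ₊₁²)/dₖ, aₖ₊₁ = ⌊(a₀+mₖ₊₁)/dₖ₊₁⌋:
  k=1: m=29, d=44, a=1
  k=2: m=15, d=15, a=2
  k=3: m=15, d=44, a=1
  k=4: m=29, d=1, a=58
d=1 and a=2a₀=58 at k=4, so the next step gives (m, d) = (29, 44) again — its k=1 value — and the period has length 4.

[29; 1, 2, 1, 58]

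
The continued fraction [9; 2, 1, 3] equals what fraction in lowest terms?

Fold from the inside: start with 3/1.
  1 + 1/3 = 4/3
  2 + 3/4 = 11/4
  9 + 4/11 = 103/11

103/11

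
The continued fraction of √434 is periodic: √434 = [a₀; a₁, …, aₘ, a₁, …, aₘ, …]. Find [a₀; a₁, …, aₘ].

a₀ = ⌊√434⌋ = 20.
With m₀=0, d₀=1 and mₖ₊₁ = dₖaₖ − mₖ, dₖ₊₁ = (n − mₖ₊₁²)/dₖ, aₖ₊₁ = ⌊(a₀+mₖ₊₁)/dₖ₊₁⌋:
  k=1: m=20, d=34, a=1
  k=2: m=14, d=7, a=4
  k=3: m=14, d=34, a=1
  k=4: m=20, d=1, a=40
d=1 and a=2a₀=40 at k=4, so the next step gives (m, d) = (20, 34) again — its k=1 value — and the period has length 4.

[20; 1, 4, 1, 40]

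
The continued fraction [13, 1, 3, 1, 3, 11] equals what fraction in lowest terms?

Fold from the inside: start with 11/1.
  3 + 1/11 = 34/11
  1 + 11/34 = 45/34
  3 + 34/45 = 169/45
  1 + 45/169 = 214/169
  13 + 169/214 = 2951/214

2951/214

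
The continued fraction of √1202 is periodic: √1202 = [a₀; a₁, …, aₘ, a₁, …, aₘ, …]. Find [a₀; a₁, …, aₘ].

[34; 1, 2, 34, 2, 1, 68]

a₀ = ⌊√1202⌋ = 34.
With m₀=0, d₀=1 and mₖ₊₁ = dₖaₖ − mₖ, dₖ₊₁ = (n − mₖ₊₁²)/dₖ, aₖ₊₁ = ⌊(a₀+mₖ₊₁)/dₖ₊₁⌋:
  k=1: m=34, d=46, a=1
  k=2: m=12, d=23, a=2
  k=3: m=34, d=2, a=34
  k=4: m=34, d=23, a=2
  k=5: m=12, d=46, a=1
  k=6: m=34, d=1, a=68
d=1 and a=2a₀=68 at k=6, so the next step gives (m, d) = (34, 46) again — its k=1 value — and the period has length 6.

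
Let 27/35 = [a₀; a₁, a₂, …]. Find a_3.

2

27 = 0·35 + 27   →  a_0 = 0
35 = 1·27 + 8   →  a_1 = 1
27 = 3·8 + 3   →  a_2 = 3
8 = 2·3 + 2   →  a_3 = 2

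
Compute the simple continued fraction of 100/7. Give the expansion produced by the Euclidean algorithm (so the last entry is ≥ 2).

[14; 3, 2]

100 = 14×7 + 2
7 = 3×2 + 1
2 = 2×1 + 0  (stop)
So 100/7 = [14; 3, 2].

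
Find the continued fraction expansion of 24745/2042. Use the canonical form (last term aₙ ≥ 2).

24745 = 12×2042 + 241
2042 = 8×241 + 114
241 = 2×114 + 13
114 = 8×13 + 10
13 = 1×10 + 3
10 = 3×3 + 1
3 = 3×1 + 0  (stop)
So 24745/2042 = [12; 8, 2, 8, 1, 3, 3].

[12; 8, 2, 8, 1, 3, 3]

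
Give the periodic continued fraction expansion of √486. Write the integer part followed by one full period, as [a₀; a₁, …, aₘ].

a₀ = ⌊√486⌋ = 22.
With m₀=0, d₀=1 and mₖ₊₁ = dₖaₖ − mₖ, dₖ₊₁ = (n − mₖ₊₁²)/dₖ, aₖ₊₁ = ⌊(a₀+mₖ₊₁)/dₖ₊₁⌋:
  k=1: m=22, d=2, a=22
  k=2: m=22, d=1, a=44
d=1 and a=2a₀=44 at k=2, so the next step gives (m, d) = (22, 2) again — its k=1 value — and the period has length 2.

[22; 22, 44]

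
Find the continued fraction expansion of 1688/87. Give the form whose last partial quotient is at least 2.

1688 = 19*87 + 35
87 = 2*35 + 17
35 = 2*17 + 1
17 = 17*1 + 0  (stop)
So 1688/87 = [19; 2, 2, 17].

[19; 2, 2, 17]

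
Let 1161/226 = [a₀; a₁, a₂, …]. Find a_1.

7

1161 = 5·226 + 31   →  a_0 = 5
226 = 7·31 + 9   →  a_1 = 7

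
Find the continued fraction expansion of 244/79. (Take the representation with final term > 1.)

[3; 11, 3, 2]

244 = 3*79 + 7
79 = 11*7 + 2
7 = 3*2 + 1
2 = 2*1 + 0  (stop)
So 244/79 = [3; 11, 3, 2].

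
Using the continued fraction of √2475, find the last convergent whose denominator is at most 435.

√2475 = [49; 1, 2, 1, 98, …] (period length 4).
Convergents:
  p_0/q_0 = 49/1
  p_1/q_1 = 50/1
  p_2/q_2 = 149/3
  p_3/q_3 = 199/4
  p_4/q_4 = 19651/395
  p_5/q_5 = 19850/399
  p_6/q_6 = 59351/1193
q_5 = 399 ≤ 435 < 1193 = q_6, so the answer is 19850/399.

19850/399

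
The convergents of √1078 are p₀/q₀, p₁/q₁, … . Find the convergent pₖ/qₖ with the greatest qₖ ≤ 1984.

64648/1969

√1078 = [32; 1, 4, 1, 64, …] (period length 4).
Convergents:
  p_0/q_0 = 32/1
  p_1/q_1 = 33/1
  p_2/q_2 = 164/5
  p_3/q_3 = 197/6
  p_4/q_4 = 12772/389
  p_5/q_5 = 12969/395
  p_6/q_6 = 64648/1969
  p_7/q_7 = 77617/2364
q_6 = 1969 ≤ 1984 < 2364 = q_7, so the answer is 64648/1969.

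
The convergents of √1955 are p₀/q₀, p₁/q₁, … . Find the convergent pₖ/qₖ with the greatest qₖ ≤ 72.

2874/65

√1955 = [44; 4, 1, 1, 1, 4, 88, …] (period length 6).
Convergents:
  p_0/q_0 = 44/1
  p_1/q_1 = 177/4
  p_2/q_2 = 221/5
  p_3/q_3 = 398/9
  p_4/q_4 = 619/14
  p_5/q_5 = 2874/65
  p_6/q_6 = 253531/5734
q_5 = 65 ≤ 72 < 5734 = q_6, so the answer is 2874/65.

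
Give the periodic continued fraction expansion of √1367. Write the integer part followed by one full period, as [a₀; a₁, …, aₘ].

[36; 1, 35, 1, 72]

a₀ = ⌊√1367⌋ = 36.
With m₀=0, d₀=1 and mₖ₊₁ = dₖaₖ − mₖ, dₖ₊₁ = (n − mₖ₊₁²)/dₖ, aₖ₊₁ = ⌊(a₀+mₖ₊₁)/dₖ₊₁⌋:
  k=1: m=36, d=71, a=1
  k=2: m=35, d=2, a=35
  k=3: m=35, d=71, a=1
  k=4: m=36, d=1, a=72
d=1 and a=2a₀=72 at k=4, so the next step gives (m, d) = (36, 71) again — its k=1 value — and the period has length 4.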